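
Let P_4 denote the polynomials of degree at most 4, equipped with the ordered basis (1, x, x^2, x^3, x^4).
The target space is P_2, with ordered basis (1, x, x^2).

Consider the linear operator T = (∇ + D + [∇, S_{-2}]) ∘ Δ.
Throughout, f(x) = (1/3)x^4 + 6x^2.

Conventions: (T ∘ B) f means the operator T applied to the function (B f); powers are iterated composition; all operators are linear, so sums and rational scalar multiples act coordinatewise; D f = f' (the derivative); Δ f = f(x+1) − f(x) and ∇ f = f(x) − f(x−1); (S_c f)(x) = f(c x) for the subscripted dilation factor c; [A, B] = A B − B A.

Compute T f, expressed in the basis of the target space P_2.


Δ f = (4/3)x^3 + 2x^2 + (40/3)x + 19/3
∇ Δ f = 4x^2 + 38/3
D Δ f = 4x^2 + 4x + 40/3
S_{-2} Δ f = -(32/3)x^3 + 8x^2 - (80/3)x + 19/3
∇ S_{-2} Δ f = -32x^2 + 48x - 136/3
∇ Δ f = 4x^2 + 38/3
S_{-2} ∇ Δ f = 16x^2 + 38/3
[∇, S_{-2}] Δ f = -48x^2 + 48x - 58
(∇ + D + [∇, S_{-2}]) Δ f = -40x^2 + 52x - 32

g(x) = -40x^2 + 52x - 32


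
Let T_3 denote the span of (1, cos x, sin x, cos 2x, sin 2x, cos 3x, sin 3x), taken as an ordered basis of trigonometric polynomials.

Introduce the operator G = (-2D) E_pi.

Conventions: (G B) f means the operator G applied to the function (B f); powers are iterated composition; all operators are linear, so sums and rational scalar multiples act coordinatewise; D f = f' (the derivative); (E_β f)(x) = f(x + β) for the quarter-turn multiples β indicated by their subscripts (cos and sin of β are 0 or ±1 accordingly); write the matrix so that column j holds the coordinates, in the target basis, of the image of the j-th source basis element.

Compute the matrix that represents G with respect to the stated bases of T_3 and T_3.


the matrix is [[0, 0, 0, 0, 0, 0, 0]; [0, 0, 2, 0, 0, 0, 0]; [0, -2, 0, 0, 0, 0, 0]; [0, 0, 0, 0, -4, 0, 0]; [0, 0, 0, 4, 0, 0, 0]; [0, 0, 0, 0, 0, 0, 6]; [0, 0, 0, 0, 0, -6, 0]] (rows listed top to bottom)

image of 1: 0
image of cos x: -2sin x
image of sin x: 2cos x
image of cos 2x: 4sin 2x
image of sin 2x: -4cos 2x
image of cos 3x: -6sin 3x
image of sin 3x: 6cos 3x
each image's coordinates form column j of the matrix


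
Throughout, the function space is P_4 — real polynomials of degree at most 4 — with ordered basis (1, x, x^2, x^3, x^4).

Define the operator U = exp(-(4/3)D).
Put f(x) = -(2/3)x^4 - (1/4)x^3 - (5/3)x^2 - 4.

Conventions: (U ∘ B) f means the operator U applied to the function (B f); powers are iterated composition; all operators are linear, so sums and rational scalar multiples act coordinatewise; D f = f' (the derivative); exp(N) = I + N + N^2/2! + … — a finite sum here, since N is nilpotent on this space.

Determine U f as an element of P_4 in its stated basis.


g(x) = -(2/3)x^4 + (119/36)x^3 - (70/9)x^2 + (764/81)x - 2060/243

order-1 term: (32/9)x^3 + x^2 + (40/9)x
order-2 term: -(64/9)x^2 - (4/3)x - 80/27
order-3 term: (512/81)x + 16/27
order-4 term: -512/243
the series for exp(-(4/3)D) f terminates at order 4
exp(-(4/3)D) f = -(2/3)x^4 + (119/36)x^3 - (70/9)x^2 + (764/81)x - 2060/243


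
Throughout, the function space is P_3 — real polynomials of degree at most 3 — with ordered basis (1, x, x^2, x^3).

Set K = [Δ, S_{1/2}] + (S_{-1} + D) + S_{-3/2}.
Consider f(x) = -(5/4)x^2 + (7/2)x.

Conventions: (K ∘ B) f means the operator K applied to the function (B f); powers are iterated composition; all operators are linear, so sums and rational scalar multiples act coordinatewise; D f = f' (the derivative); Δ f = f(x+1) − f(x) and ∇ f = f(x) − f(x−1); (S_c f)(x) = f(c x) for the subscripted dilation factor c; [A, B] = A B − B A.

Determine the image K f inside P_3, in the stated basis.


S_{1/2} f = -(5/16)x^2 + (7/4)x
Δ S_{1/2} f = -(5/8)x + 23/16
Δ f = -(5/2)x + 9/4
S_{1/2} Δ f = -(5/4)x + 9/4
[Δ, S_{1/2}] f = (5/8)x - 13/16
S_{-1} f = -(5/4)x^2 - (7/2)x
D f = -(5/2)x + 7/2
(S_{-1} + D) f = -(5/4)x^2 - 6x + 7/2
S_{-3/2} f = -(45/16)x^2 - (21/4)x
([Δ, S_{1/2}] + (S_{-1} + D) + S_{-3/2}) f = -(65/16)x^2 - (85/8)x + 43/16

g(x) = -(65/16)x^2 - (85/8)x + 43/16


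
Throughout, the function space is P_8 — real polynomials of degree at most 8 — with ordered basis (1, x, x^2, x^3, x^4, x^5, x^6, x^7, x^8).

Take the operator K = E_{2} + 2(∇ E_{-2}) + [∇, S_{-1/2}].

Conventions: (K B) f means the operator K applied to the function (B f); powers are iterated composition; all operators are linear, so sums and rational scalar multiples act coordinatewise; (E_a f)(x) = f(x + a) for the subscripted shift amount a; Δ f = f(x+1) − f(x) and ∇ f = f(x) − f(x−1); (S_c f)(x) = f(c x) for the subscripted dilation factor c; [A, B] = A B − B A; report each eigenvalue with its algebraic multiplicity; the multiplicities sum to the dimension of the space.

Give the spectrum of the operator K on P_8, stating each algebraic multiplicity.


λ = 1 (multiplicity 9)

image of 1: 1
image of x: x + 5/2
image of x^2: x^2 + (19/2)x - 21/4
image of x^3: x^3 + (87/8)x^2 - (153/8)x + 359/8
image of x^4: x^4 + (67/4)x^3 - (279/8)x^2 + (745/4)x - 1809/16
image of x^5: x^5 + (625/32)x^4 - (975/16)x^3 + (7315/16)x^2 - (18315/32)x + 14495/32
image of x^6: x^6 + (777/32)x^5 - (5715/64)x^4 + (14765/16)x^3 - (109215/64)x^2 + (87267/32)x - 80961/64
image of x^7: x^7 + (3563/128)x^6 - (16191/128)x^5 + (205765/128)x^4 - (511245/128)x^3 + (1219659/128)x^2 - (1134777/128)x + 543359/128
image of x^8: x^8 + (1027/32)x^7 - (10731/64)x^6 + (82495/32)x^5 - (1020915/128)x^4 + (813799/32)x^3 - (2268231/64)x^2 + (1087105/32)x - 3162369/256
the matrix is upper triangular; its diagonal is (1, 1, 1, 1, 1, 1, 1, 1, 1)
for a triangular matrix the eigenvalues are the diagonal entries, with algebraic multiplicity their repetition count


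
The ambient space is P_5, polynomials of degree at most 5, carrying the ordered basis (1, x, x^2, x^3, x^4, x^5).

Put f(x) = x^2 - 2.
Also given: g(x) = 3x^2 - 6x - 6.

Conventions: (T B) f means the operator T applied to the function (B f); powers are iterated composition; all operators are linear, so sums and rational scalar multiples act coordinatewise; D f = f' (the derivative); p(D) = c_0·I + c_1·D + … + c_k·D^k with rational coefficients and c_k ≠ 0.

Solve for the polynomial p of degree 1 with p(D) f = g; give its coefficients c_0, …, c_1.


c_0 = 3, c_1 = -3

D^0 f = x^2 - 2
D^1 f = 2x
matching coefficients of g against c_0 f + c_1 Df + … from the top degree down determines the c_i
solution: c_0 = 3, c_1 = -3


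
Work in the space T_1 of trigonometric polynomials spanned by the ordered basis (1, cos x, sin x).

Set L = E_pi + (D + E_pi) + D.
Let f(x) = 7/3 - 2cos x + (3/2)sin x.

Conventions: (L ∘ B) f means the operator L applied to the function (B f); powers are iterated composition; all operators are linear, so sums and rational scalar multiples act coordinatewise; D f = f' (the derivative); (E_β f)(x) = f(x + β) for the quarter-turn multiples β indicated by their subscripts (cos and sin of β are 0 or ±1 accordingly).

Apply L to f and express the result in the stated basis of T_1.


E_pi f = 7/3 + 2cos x - (3/2)sin x
D f = (3/2)cos x + 2sin x
E_pi f = 7/3 + 2cos x - (3/2)sin x
(D + E_pi) f = 7/3 + (7/2)cos x + (1/2)sin x
D f = (3/2)cos x + 2sin x
(E_pi + (D + E_pi) + D) f = 14/3 + 7cos x + sin x

the result is g(x) = 14/3 + 7cos x + sin x


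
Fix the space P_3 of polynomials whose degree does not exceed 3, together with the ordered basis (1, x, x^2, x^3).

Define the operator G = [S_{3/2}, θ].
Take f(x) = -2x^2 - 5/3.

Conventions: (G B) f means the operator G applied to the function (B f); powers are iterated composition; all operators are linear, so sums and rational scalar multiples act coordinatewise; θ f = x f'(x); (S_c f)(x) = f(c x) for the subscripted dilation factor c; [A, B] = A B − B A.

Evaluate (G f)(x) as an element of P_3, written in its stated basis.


θ f = -4x^2
S_{3/2} θ f = -9x^2
S_{3/2} f = -(9/2)x^2 - 5/3
θ S_{3/2} f = -9x^2
[S_{3/2}, θ] f = 0

the image equals g(x) = 0


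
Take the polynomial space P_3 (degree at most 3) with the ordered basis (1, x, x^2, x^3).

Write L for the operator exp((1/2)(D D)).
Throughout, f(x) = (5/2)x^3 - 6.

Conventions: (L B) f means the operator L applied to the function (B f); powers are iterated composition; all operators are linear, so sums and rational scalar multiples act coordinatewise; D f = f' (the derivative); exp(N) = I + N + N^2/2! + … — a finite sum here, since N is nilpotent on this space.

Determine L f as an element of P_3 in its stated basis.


g(x) = (5/2)x^3 + (15/2)x - 6

order-1 term: (15/2)x
the series for exp((1/2)(D D)) f terminates at order 1
exp((1/2)(D D)) f = (5/2)x^3 + (15/2)x - 6


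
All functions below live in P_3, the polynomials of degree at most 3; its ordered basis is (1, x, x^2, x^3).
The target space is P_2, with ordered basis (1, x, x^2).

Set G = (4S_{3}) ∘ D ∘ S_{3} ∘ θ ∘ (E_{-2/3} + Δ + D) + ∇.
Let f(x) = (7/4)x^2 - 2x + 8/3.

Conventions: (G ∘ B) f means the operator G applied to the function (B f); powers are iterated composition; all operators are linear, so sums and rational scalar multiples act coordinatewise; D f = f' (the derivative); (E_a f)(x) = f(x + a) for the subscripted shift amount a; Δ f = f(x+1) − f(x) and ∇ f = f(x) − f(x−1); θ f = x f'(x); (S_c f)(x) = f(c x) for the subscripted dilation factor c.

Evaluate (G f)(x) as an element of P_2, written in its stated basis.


g(x) = (1519/2)x + 113/4

E_{-2/3} f = (7/4)x^2 - (13/3)x + 43/9
Δ f = (7/2)x - 1/4
D f = (7/2)x - 2
(E_{-2/3} + Δ + D) f = (7/4)x^2 + (8/3)x + 91/36
θ (E_{-2/3} + Δ + D) f = (7/2)x^2 + (8/3)x
S_{3} θ (E_{-2/3} + Δ + D) f = (63/2)x^2 + 8x
D S_{3} θ (E_{-2/3} + Δ + D) f = 63x + 8
S_{3} (D ∘ S_{3} ∘ θ) (E_{-2/3} + Δ + D) f = 189x + 8
(4S_{3}) (D ∘ S_{3} ∘ θ) (E_{-2/3} + Δ + D) f = 756x + 32
∇ f = (7/2)x - 15/4
((4S_{3}) ∘ D ∘ S_{3} ∘ θ ∘ (E_{-2/3} + Δ + D) + ∇) f = (1519/2)x + 113/4


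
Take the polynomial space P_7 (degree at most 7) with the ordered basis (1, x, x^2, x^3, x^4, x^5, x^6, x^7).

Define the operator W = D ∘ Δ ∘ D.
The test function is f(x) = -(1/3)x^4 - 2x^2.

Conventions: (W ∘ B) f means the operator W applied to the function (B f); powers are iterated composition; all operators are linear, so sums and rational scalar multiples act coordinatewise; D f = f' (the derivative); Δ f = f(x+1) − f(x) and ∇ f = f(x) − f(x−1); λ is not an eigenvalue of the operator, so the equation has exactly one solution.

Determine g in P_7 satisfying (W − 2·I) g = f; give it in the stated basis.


the result is g(x) = (1/6)x^4 + x^2 + 2x + 1

write g with unknown coordinates in the stated basis and equate coefficients in (W − 2·I) g = f
solving from the highest basis element down gives g = (1/6)x^4 + x^2 + 2x + 1
check: W g = 4x + 2
so W g − 2·g = -(1/3)x^4 - 2x^2 = f ✓


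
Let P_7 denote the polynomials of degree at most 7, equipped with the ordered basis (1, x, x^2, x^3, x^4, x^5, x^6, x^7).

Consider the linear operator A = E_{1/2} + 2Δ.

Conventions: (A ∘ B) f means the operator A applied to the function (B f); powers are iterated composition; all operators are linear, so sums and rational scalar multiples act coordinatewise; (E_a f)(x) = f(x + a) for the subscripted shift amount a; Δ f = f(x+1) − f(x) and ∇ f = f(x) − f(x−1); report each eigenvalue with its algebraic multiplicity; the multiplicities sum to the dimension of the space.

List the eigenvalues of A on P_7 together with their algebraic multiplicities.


image of 1: 1
image of x: x + 5/2
image of x^2: x^2 + 5x + 9/4
image of x^3: x^3 + (15/2)x^2 + (27/4)x + 17/8
image of x^4: x^4 + 10x^3 + (27/2)x^2 + (17/2)x + 33/16
image of x^5: x^5 + (25/2)x^4 + (45/2)x^3 + (85/4)x^2 + (165/16)x + 65/32
image of x^6: x^6 + 15x^5 + (135/4)x^4 + (85/2)x^3 + (495/16)x^2 + (195/16)x + 129/64
image of x^7: x^7 + (35/2)x^6 + (189/4)x^5 + (595/8)x^4 + (1155/16)x^3 + (1365/32)x^2 + (903/64)x + 257/128
the matrix is upper triangular; its diagonal is (1, 1, 1, 1, 1, 1, 1, 1)
for a triangular matrix the eigenvalues are the diagonal entries, with algebraic multiplicity their repetition count

λ = 1 (multiplicity 8)


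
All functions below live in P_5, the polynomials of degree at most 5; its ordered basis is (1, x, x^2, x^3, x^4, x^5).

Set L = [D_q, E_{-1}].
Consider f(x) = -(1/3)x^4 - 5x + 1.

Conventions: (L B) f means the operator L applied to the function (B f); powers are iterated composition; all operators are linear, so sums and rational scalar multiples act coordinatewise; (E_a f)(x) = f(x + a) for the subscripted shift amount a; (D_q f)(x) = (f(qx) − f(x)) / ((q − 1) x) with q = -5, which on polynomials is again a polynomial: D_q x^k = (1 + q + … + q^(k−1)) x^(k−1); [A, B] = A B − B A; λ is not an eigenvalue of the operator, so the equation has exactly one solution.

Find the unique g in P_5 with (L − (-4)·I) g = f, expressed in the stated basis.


g(x) = -(1/12)x^4 - (33/4)x^2 + (19/4)x - 115/8

write g with unknown coordinates in the stated basis and equate coefficients in (L − (-4)·I) g = f
solving from the highest basis element down gives g = -(1/12)x^4 - (33/4)x^2 + (19/4)x - 115/8
check: L g = 33x^2 - 24x + 117/2
so L g − (-4)·g = -(1/3)x^4 - 5x + 1 = f ✓


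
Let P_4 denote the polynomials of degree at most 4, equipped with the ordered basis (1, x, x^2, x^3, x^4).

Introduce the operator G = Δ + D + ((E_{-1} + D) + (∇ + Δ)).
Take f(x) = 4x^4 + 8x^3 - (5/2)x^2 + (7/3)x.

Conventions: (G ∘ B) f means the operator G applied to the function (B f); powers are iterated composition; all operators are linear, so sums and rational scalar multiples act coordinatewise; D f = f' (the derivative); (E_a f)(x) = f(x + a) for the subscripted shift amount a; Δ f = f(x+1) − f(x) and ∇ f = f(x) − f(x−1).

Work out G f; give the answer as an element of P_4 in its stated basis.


the image equals g(x) = 4x^4 + 72x^3 + (283/2)x^2 + (187/3)x + 85/3

Δ f = 16x^3 + 48x^2 + 35x + 71/6
D f = 16x^3 + 24x^2 - 5x + 7/3
E_{-1} f = 4x^4 - 8x^3 - (5/2)x^2 + (46/3)x - 53/6
D f = 16x^3 + 24x^2 - 5x + 7/3
(E_{-1} + D) f = 4x^4 + 8x^3 + (43/2)x^2 + (31/3)x - 13/2
∇ f = 16x^3 - 13x + 53/6
Δ f = 16x^3 + 48x^2 + 35x + 71/6
(∇ + Δ) f = 32x^3 + 48x^2 + 22x + 62/3
((E_{-1} + D) + (∇ + Δ)) f = 4x^4 + 40x^3 + (139/2)x^2 + (97/3)x + 85/6
(Δ + D + ((E_{-1} + D) + (∇ + Δ))) f = 4x^4 + 72x^3 + (283/2)x^2 + (187/3)x + 85/3


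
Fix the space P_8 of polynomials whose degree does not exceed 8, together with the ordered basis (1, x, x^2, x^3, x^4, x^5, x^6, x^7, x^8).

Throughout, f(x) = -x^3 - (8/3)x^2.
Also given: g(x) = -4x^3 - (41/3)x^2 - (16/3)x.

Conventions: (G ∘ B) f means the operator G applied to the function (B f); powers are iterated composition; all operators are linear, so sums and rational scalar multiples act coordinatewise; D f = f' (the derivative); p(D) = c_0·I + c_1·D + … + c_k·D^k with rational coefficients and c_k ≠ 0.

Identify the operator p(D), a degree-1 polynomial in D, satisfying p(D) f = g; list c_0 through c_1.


D^0 f = -x^3 - (8/3)x^2
D^1 f = -3x^2 - (16/3)x
matching coefficients of g against c_0 f + c_1 Df + … from the top degree down determines the c_i
solution: c_0 = 4, c_1 = 1

c_0 = 4, c_1 = 1


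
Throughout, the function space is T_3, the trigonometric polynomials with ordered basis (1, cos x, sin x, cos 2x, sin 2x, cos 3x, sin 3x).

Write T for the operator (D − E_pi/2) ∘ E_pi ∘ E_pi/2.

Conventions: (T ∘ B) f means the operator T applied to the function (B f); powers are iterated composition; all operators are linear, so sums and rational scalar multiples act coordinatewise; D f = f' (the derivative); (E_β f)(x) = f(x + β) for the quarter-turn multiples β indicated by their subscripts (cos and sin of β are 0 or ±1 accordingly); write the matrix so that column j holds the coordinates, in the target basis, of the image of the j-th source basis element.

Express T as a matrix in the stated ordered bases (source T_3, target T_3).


the matrix is [[-1, 0, 0, 0, 0, 0, 0]; [0, 0, 0, 0, 0, 0, 0]; [0, 0, 0, 0, 0, 0, 0]; [0, 0, 0, -1, -2, 0, 0]; [0, 0, 0, 2, -1, 0, 0]; [0, 0, 0, 0, 0, -4, 0]; [0, 0, 0, 0, 0, 0, -4]] (rows listed top to bottom)

image of 1: -1
image of cos x: 0
image of sin x: 0
image of cos 2x: -cos 2x + 2sin 2x
image of sin 2x: -2cos 2x - sin 2x
image of cos 3x: -4cos 3x
image of sin 3x: -4sin 3x
each image's coordinates form column j of the matrix


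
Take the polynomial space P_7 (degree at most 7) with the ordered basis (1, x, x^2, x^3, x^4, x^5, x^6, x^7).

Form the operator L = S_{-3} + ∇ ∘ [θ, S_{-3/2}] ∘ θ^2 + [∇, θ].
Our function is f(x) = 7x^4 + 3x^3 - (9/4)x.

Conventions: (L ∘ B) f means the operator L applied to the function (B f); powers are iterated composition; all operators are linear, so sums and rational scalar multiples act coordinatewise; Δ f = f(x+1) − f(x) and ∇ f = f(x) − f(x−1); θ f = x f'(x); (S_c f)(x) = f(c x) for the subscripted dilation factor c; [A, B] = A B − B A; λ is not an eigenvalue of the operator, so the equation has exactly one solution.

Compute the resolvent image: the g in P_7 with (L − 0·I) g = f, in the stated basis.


the result is g(x) = (7/81)x^4 - (215/2187)x^3 + (971/6561)x^2 + (109513/78732)x - 35773/78732

write g with unknown coordinates in the stated basis and equate coefficients in (L − 0·I) g = f
solving from the highest basis element down gives g = (7/81)x^4 - (215/2187)x^3 + (971/6561)x^2 + (109513/78732)x - 35773/78732
check: L g = 7x^4 + 3x^3 - (9/4)x
so L g − 0·g = 7x^4 + 3x^3 - (9/4)x = f ✓


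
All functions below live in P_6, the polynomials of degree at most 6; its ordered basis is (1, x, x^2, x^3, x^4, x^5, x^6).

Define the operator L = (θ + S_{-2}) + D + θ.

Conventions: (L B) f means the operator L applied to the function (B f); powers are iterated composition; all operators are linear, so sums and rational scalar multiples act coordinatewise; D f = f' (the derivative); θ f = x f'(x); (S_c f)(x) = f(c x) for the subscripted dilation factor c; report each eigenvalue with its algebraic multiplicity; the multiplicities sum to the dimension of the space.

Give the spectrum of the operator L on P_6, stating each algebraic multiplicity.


image of 1: 1
image of x: 1
image of x^2: 8x^2 + 2x
image of x^3: -2x^3 + 3x^2
image of x^4: 24x^4 + 4x^3
image of x^5: -22x^5 + 5x^4
image of x^6: 76x^6 + 6x^5
the matrix is upper triangular; its diagonal is (1, 0, 8, -2, 24, -22, 76)
for a triangular matrix the eigenvalues are the diagonal entries, with algebraic multiplicity their repetition count

λ = -22 (multiplicity 1), λ = -2 (multiplicity 1), λ = 0 (multiplicity 1), λ = 1 (multiplicity 1), λ = 8 (multiplicity 1), λ = 24 (multiplicity 1), λ = 76 (multiplicity 1)


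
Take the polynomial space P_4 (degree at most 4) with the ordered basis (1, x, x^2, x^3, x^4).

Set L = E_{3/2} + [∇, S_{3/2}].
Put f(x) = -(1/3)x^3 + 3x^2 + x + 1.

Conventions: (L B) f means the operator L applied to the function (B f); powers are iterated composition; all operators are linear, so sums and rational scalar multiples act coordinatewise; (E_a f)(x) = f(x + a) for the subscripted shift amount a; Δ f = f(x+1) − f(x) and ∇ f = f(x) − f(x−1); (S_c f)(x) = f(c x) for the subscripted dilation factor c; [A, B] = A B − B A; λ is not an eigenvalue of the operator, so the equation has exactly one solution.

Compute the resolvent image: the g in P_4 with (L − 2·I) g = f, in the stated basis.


the image equals g(x) = (1/3)x^3 - (3/8)x^2 - (37/16)x - 49/12

write g with unknown coordinates in the stated basis and equate coefficients in (L − 2·I) g = f
solving from the highest basis element down gives g = (1/3)x^3 - (3/8)x^2 - (37/16)x - 49/12
check: L g = (1/3)x^3 + (9/4)x^2 - (29/8)x - 43/6
so L g − 2·g = -(1/3)x^3 + 3x^2 + x + 1 = f ✓


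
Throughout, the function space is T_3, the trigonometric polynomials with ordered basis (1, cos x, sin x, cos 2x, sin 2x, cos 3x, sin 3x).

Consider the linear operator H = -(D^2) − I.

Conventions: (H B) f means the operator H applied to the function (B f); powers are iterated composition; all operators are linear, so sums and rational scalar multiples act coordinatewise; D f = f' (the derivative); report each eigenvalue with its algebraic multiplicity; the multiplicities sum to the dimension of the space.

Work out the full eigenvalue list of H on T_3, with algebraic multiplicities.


image of 1: -1
image of cos x: 0
image of sin x: 0
image of cos 2x: 3cos 2x
image of sin 2x: 3sin 2x
image of cos 3x: 8cos 3x
image of sin 3x: 8sin 3x
the matrix is diagonal; its diagonal is (-1, 0, 0, 3, 3, 8, 8)
for a triangular matrix the eigenvalues are the diagonal entries, with algebraic multiplicity their repetition count

λ = -1 (multiplicity 1), λ = 0 (multiplicity 2), λ = 3 (multiplicity 2), λ = 8 (multiplicity 2)


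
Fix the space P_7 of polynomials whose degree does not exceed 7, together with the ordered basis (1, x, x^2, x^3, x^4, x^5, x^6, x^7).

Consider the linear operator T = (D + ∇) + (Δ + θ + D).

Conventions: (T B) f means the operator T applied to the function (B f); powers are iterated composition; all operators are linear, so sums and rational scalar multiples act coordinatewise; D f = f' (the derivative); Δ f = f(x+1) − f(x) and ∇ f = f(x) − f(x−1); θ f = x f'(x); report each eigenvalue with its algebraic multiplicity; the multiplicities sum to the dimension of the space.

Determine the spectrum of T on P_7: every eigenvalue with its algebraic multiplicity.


λ = 0 (multiplicity 1), λ = 1 (multiplicity 1), λ = 2 (multiplicity 1), λ = 3 (multiplicity 1), λ = 4 (multiplicity 1), λ = 5 (multiplicity 1), λ = 6 (multiplicity 1), λ = 7 (multiplicity 1)

image of 1: 0
image of x: x + 4
image of x^2: 2x^2 + 8x
image of x^3: 3x^3 + 12x^2 + 2
image of x^4: 4x^4 + 16x^3 + 8x
image of x^5: 5x^5 + 20x^4 + 20x^2 + 2
image of x^6: 6x^6 + 24x^5 + 40x^3 + 12x
image of x^7: 7x^7 + 28x^6 + 70x^4 + 42x^2 + 2
the matrix is upper triangular; its diagonal is (0, 1, 2, 3, 4, 5, 6, 7)
for a triangular matrix the eigenvalues are the diagonal entries, with algebraic multiplicity their repetition count


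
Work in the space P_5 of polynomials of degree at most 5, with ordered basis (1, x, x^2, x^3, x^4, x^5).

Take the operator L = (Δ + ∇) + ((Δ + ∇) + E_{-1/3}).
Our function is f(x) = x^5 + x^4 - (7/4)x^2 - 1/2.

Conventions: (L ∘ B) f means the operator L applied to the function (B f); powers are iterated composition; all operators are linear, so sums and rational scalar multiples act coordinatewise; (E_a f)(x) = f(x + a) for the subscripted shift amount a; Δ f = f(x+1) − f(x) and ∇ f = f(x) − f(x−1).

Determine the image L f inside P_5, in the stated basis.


Δ f = 5x^4 + 14x^3 + 16x^2 + (11/2)x + 1/4
∇ f = 5x^4 - 6x^3 + 4x^2 - (9/2)x + 7/4
(Δ + ∇) f = 10x^4 + 8x^3 + 20x^2 + x + 2
Δ f = 5x^4 + 14x^3 + 16x^2 + (11/2)x + 1/4
∇ f = 5x^4 - 6x^3 + 4x^2 - (9/2)x + 7/4
(Δ + ∇) f = 10x^4 + 8x^3 + 20x^2 + x + 2
E_{-1/3} f = x^5 - (2/3)x^4 - (2/9)x^3 - (157/108)x^2 + (175/162)x - 667/972
((Δ + ∇) + E_{-1/3}) f = x^5 + (28/3)x^4 + (70/9)x^3 + (2003/108)x^2 + (337/162)x + 1277/972
((Δ + ∇) + ((Δ + ∇) + E_{-1/3})) f = x^5 + (58/3)x^4 + (142/9)x^3 + (4163/108)x^2 + (499/162)x + 3221/972

g(x) = x^5 + (58/3)x^4 + (142/9)x^3 + (4163/108)x^2 + (499/162)x + 3221/972


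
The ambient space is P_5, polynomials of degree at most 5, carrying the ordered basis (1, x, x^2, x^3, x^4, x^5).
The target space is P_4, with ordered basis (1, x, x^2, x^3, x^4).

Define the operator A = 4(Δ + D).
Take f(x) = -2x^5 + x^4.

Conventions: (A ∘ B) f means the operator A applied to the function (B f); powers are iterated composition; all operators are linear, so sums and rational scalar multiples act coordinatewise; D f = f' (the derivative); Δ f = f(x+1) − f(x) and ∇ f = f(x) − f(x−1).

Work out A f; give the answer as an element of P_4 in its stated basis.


the image equals g(x) = -80x^4 - 48x^3 - 56x^2 - 24x - 4

Δ f = -10x^4 - 16x^3 - 14x^2 - 6x - 1
D f = -10x^4 + 4x^3
(Δ + D) f = -20x^4 - 12x^3 - 14x^2 - 6x - 1
(4(Δ + D)) f = -80x^4 - 48x^3 - 56x^2 - 24x - 4


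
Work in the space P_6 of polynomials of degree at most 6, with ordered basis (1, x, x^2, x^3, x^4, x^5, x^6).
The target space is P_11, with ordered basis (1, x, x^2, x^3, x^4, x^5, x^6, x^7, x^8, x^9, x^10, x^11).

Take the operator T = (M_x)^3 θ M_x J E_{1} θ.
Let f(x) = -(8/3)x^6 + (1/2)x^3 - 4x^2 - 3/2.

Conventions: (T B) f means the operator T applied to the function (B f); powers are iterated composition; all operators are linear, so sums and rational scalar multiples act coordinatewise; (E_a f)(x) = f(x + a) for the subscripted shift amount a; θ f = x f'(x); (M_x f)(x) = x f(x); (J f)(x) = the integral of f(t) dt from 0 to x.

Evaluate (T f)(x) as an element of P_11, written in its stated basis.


θ f = -16x^6 + (3/2)x^3 - 8x^2
E_{1} θ f = -16x^6 - 96x^5 - 240x^4 - (637/2)x^3 - (487/2)x^2 - (215/2)x - 45/2
J E_{1} θ f = -(16/7)x^7 - 16x^6 - 48x^5 - (637/8)x^4 - (487/6)x^3 - (215/4)x^2 - (45/2)x
M_x (J E_{1} θ) f = -(16/7)x^8 - 16x^7 - 48x^6 - (637/8)x^5 - (487/6)x^4 - (215/4)x^3 - (45/2)x^2
θ M_x (J E_{1} θ) f = -(128/7)x^8 - 112x^7 - 288x^6 - (3185/8)x^5 - (974/3)x^4 - (645/4)x^3 - 45x^2
M_x (θ M_x) (J E_{1} θ) f = -(128/7)x^9 - 112x^8 - 288x^7 - (3185/8)x^6 - (974/3)x^5 - (645/4)x^4 - 45x^3
M_x M_x (θ M_x) (J E_{1} θ) f = -(128/7)x^10 - 112x^9 - 288x^8 - (3185/8)x^7 - (974/3)x^6 - (645/4)x^5 - 45x^4
M_x M_x M_x (θ M_x) (J E_{1} θ) f = -(128/7)x^11 - 112x^10 - 288x^9 - (3185/8)x^8 - (974/3)x^7 - (645/4)x^6 - 45x^5

the result is g(x) = -(128/7)x^11 - 112x^10 - 288x^9 - (3185/8)x^8 - (974/3)x^7 - (645/4)x^6 - 45x^5


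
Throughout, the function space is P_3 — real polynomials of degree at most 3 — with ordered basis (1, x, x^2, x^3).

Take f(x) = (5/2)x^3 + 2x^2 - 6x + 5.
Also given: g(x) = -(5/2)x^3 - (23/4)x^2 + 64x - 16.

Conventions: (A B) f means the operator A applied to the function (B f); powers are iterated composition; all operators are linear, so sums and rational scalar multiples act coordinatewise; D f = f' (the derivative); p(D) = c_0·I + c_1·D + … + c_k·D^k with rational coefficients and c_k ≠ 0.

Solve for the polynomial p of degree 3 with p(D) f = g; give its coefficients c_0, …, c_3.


D^0 f = (5/2)x^3 + 2x^2 - 6x + 5
D^1 f = (15/2)x^2 + 4x - 6
D^2 f = 15x + 4
D^3 f = 15
matching coefficients of g against c_0 f + c_1 Df + … from the top degree down determines the c_i
solution: c_0 = -1, c_1 = -1/2, c_2 = 4, c_3 = -2

p(D) = -I − (1/2)·D + 4·D^2 − 2·D^3, i.e. c_0 = -1, c_1 = -1/2, c_2 = 4, c_3 = -2


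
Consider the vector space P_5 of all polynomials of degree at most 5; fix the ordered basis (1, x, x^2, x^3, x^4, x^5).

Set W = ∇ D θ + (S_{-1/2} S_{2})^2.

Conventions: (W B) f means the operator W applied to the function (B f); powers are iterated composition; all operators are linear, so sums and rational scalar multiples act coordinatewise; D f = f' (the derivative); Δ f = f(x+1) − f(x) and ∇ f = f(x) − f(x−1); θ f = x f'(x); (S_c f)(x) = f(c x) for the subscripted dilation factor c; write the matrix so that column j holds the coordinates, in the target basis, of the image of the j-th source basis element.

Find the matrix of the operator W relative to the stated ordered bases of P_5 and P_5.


image of 1: 1
image of x: x
image of x^2: x^2 + 4
image of x^3: x^3 + 18x - 9
image of x^4: x^4 + 48x^2 - 48x + 16
image of x^5: x^5 + 100x^3 - 150x^2 + 100x - 25
each image's coordinates form column j of the matrix

the matrix is [[1, 0, 4, -9, 16, -25]; [0, 1, 0, 18, -48, 100]; [0, 0, 1, 0, 48, -150]; [0, 0, 0, 1, 0, 100]; [0, 0, 0, 0, 1, 0]; [0, 0, 0, 0, 0, 1]] (rows listed top to bottom)


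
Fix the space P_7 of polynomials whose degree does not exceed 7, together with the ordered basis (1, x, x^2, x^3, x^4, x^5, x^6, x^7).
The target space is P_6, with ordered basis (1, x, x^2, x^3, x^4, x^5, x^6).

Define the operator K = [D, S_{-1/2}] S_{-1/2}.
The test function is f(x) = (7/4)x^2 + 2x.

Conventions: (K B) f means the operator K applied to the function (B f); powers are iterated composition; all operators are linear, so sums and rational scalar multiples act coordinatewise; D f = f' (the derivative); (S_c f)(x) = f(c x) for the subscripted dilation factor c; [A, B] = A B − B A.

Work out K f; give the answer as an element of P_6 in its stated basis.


S_{-1/2} f = (7/16)x^2 - x
S_{-1/2} S_{-1/2} f = (7/64)x^2 + (1/2)x
D S_{-1/2} S_{-1/2} f = (7/32)x + 1/2
D S_{-1/2} f = (7/8)x - 1
S_{-1/2} D S_{-1/2} f = -(7/16)x - 1
[D, S_{-1/2}] S_{-1/2} f = (21/32)x + 3/2

g(x) = (21/32)x + 3/2


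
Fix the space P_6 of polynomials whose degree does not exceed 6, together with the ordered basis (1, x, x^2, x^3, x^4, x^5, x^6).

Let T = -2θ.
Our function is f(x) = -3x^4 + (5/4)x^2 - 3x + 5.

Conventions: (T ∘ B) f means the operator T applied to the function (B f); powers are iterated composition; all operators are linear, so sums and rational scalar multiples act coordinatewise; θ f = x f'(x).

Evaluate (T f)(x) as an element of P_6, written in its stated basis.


the image equals g(x) = 24x^4 - 5x^2 + 6x

θ f = -12x^4 + (5/2)x^2 - 3x
(-2θ) f = 24x^4 - 5x^2 + 6x


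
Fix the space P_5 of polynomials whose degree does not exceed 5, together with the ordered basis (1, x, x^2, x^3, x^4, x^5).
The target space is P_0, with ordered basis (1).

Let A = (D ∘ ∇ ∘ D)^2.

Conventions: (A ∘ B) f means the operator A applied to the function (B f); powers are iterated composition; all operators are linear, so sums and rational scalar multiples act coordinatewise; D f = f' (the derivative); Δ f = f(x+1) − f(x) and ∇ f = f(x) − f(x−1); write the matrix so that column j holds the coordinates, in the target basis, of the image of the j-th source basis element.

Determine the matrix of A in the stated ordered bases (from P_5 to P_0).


the matrix is [[0, 0, 0, 0, 0, 0]] (rows listed top to bottom)

image of 1: 0
image of x: 0
image of x^2: 0
image of x^3: 0
image of x^4: 0
image of x^5: 0
each image's coordinates form column j of the matrix


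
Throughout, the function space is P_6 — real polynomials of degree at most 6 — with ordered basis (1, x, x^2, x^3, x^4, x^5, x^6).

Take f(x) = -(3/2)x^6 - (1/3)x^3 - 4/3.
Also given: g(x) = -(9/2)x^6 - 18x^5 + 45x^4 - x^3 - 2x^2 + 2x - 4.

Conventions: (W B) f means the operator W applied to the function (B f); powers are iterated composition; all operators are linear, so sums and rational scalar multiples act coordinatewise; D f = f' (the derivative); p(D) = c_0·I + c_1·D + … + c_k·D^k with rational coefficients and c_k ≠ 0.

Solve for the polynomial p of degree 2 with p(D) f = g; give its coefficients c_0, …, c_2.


c_0 = 3, c_1 = 2, c_2 = -1

D^0 f = -(3/2)x^6 - (1/3)x^3 - 4/3
D^1 f = -9x^5 - x^2
D^2 f = -45x^4 - 2x
matching coefficients of g against c_0 f + c_1 Df + … from the top degree down determines the c_i
solution: c_0 = 3, c_1 = 2, c_2 = -1


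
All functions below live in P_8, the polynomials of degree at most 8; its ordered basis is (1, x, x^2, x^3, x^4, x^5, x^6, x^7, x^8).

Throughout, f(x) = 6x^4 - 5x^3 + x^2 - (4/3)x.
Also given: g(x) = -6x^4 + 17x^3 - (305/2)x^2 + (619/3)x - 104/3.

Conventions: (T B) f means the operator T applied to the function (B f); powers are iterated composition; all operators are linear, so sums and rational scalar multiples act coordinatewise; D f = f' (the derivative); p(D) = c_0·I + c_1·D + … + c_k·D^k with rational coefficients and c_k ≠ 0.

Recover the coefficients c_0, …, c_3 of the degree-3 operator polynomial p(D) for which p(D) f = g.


p(D) = -I + (1/2)·D − 2·D^2 + D^3, i.e. c_0 = -1, c_1 = 1/2, c_2 = -2, c_3 = 1

D^0 f = 6x^4 - 5x^3 + x^2 - (4/3)x
D^1 f = 24x^3 - 15x^2 + 2x - 4/3
D^2 f = 72x^2 - 30x + 2
D^3 f = 144x - 30
matching coefficients of g against c_0 f + c_1 Df + … from the top degree down determines the c_i
solution: c_0 = -1, c_1 = 1/2, c_2 = -2, c_3 = 1


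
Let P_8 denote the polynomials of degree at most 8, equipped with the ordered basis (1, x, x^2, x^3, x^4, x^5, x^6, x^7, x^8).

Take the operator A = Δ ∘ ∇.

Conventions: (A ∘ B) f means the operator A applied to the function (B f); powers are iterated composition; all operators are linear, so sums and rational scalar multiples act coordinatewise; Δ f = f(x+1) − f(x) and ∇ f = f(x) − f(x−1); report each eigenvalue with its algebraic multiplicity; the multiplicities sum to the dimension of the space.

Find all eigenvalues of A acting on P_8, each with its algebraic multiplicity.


image of 1: 0
image of x: 0
image of x^2: 2
image of x^3: 6x
image of x^4: 12x^2 + 2
image of x^5: 20x^3 + 10x
image of x^6: 30x^4 + 30x^2 + 2
image of x^7: 42x^5 + 70x^3 + 14x
image of x^8: 56x^6 + 140x^4 + 56x^2 + 2
the matrix is upper triangular; its diagonal is (0, 0, 0, 0, 0, 0, 0, 0, 0)
for a triangular matrix the eigenvalues are the diagonal entries, with algebraic multiplicity their repetition count

λ = 0 (multiplicity 9)


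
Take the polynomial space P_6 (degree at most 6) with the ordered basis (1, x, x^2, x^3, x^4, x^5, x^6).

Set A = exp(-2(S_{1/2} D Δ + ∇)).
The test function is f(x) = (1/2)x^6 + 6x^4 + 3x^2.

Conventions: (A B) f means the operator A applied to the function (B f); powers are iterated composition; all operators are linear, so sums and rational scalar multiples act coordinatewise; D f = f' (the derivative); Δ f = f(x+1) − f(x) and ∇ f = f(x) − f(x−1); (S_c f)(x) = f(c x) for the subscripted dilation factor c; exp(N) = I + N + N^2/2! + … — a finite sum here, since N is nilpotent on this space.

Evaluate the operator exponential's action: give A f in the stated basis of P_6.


order-1 term: -6x^5 + (105/8)x^4 - (151/2)x^3 + 36x^2 - 153x - 47
order-2 term: 30x^4 - (195/2)x^3 + (2967/8)x^2 - (693/4)x + 3325/8
order-3 term: -80x^3 + 255x^2 - (1389/2)x + 273/4
order-4 term: 120x^2 - 255x + 1519/4
order-5 term: -96x + 54
order-6 term: 32
the series for exp(-2(S_{1/2} D Δ + ∇)) f terminates at order 6
exp(-2(S_{1/2} D Δ + ∇)) f = (1/2)x^6 - 6x^5 + (393/8)x^4 - 253x^3 + (6279/8)x^2 - (5487/4)x + 7221/8

g(x) = (1/2)x^6 - 6x^5 + (393/8)x^4 - 253x^3 + (6279/8)x^2 - (5487/4)x + 7221/8


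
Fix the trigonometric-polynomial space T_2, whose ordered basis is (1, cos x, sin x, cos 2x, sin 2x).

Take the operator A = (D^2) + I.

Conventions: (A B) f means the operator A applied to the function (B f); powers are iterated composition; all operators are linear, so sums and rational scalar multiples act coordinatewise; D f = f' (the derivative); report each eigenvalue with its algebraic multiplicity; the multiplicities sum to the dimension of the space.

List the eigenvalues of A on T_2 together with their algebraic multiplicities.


image of 1: 1
image of cos x: 0
image of sin x: 0
image of cos 2x: -3cos 2x
image of sin 2x: -3sin 2x
the matrix is diagonal; its diagonal is (1, 0, 0, -3, -3)
for a triangular matrix the eigenvalues are the diagonal entries, with algebraic multiplicity their repetition count

λ = -3 (multiplicity 2), λ = 0 (multiplicity 2), λ = 1 (multiplicity 1)


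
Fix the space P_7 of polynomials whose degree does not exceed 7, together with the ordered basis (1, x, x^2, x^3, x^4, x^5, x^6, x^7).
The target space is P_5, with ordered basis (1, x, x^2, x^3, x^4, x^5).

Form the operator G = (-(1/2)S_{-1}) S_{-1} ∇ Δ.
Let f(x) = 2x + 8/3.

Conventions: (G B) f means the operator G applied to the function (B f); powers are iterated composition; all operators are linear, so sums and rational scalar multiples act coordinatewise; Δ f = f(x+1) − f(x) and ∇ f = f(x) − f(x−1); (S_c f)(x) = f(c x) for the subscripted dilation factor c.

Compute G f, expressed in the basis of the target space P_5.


the image equals g(x) = 0

Δ f = 2
∇ Δ f = 0
S_{-1} (∇ Δ) f = 0
S_{-1} S_{-1} (∇ Δ) f = 0
(-(1/2)S_{-1}) S_{-1} (∇ Δ) f = 0


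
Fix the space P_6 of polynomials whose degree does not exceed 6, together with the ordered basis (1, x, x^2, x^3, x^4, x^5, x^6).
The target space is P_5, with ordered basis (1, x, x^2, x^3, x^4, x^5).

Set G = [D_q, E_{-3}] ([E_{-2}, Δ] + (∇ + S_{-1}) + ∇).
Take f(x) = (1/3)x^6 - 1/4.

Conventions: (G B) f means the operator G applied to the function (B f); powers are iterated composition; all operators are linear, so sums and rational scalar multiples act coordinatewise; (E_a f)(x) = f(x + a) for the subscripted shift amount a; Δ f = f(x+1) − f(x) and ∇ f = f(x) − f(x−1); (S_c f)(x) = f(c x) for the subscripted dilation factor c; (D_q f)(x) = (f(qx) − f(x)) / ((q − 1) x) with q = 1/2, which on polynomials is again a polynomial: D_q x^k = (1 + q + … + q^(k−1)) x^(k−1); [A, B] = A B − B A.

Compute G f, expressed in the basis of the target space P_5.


Δ f = 2x^5 + 5x^4 + (20/3)x^3 + 5x^2 + 2x + 1/3
E_{-2} Δ f = 2x^5 - 15x^4 + (140/3)x^3 - 75x^2 + 62x - 21
E_{-2} f = (1/3)x^6 - 4x^5 + 20x^4 - (160/3)x^3 + 80x^2 - 64x + 253/12
Δ E_{-2} f = 2x^5 - 15x^4 + (140/3)x^3 - 75x^2 + 62x - 21
[E_{-2}, Δ] f = 0
∇ f = 2x^5 - 5x^4 + (20/3)x^3 - 5x^2 + 2x - 1/3
S_{-1} f = (1/3)x^6 - 1/4
(∇ + S_{-1}) f = (1/3)x^6 + 2x^5 - 5x^4 + (20/3)x^3 - 5x^2 + 2x - 7/12
∇ f = 2x^5 - 5x^4 + (20/3)x^3 - 5x^2 + 2x - 1/3
([E_{-2}, Δ] + (∇ + S_{-1}) + ∇) f = (1/3)x^6 + 4x^5 - 10x^4 + (40/3)x^3 - 10x^2 + 4x - 11/12
E_{-3} ([E_{-2}, Δ] + (∇ + S_{-1}) + ∇) f = (1/3)x^6 - 2x^5 - 25x^4 + (940/3)x^3 - 1345x^2 + 2638x - 24023/12
D_q E_{-3} ([E_{-2}, Δ] + (∇ + S_{-1}) + ∇) f = (21/32)x^5 - (31/8)x^4 - (375/8)x^3 + (1645/3)x^2 - (4035/2)x + 2638
D_q ([E_{-2}, Δ] + (∇ + S_{-1}) + ∇) f = (21/32)x^5 + (31/4)x^4 - (75/4)x^3 + (70/3)x^2 - 15x + 4
E_{-3} D_q ([E_{-2}, Δ] + (∇ + S_{-1}) + ∇) f = (21/32)x^5 - (67/32)x^4 - (843/16)x^3 + (20803/48)x^2 - (39439/32)x + 39473/32
[D_q, E_{-3}] ([E_{-2}, Δ] + (∇ + S_{-1}) + ∇) f = -(57/32)x^4 + (93/16)x^3 + (1839/16)x^2 - (25121/32)x + 44943/32

the image equals g(x) = -(57/32)x^4 + (93/16)x^3 + (1839/16)x^2 - (25121/32)x + 44943/32


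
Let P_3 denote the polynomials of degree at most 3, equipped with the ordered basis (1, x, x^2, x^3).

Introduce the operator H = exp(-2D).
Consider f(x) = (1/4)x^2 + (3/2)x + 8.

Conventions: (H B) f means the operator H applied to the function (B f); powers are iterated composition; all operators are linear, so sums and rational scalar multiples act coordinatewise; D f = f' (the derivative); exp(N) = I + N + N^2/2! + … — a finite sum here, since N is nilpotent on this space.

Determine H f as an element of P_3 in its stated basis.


order-1 term: -x - 3
order-2 term: 1
the series for exp(-2D) f terminates at order 2
exp(-2D) f = (1/4)x^2 + (1/2)x + 6

g(x) = (1/4)x^2 + (1/2)x + 6


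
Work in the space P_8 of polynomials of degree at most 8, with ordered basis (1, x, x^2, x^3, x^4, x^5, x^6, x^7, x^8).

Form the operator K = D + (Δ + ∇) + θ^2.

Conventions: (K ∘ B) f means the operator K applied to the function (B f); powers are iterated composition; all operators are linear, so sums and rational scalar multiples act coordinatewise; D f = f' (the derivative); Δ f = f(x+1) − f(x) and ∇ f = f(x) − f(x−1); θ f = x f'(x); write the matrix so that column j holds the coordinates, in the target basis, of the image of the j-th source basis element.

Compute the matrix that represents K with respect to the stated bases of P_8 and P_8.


image of 1: 0
image of x: x + 3
image of x^2: 4x^2 + 6x
image of x^3: 9x^3 + 9x^2 + 2
image of x^4: 16x^4 + 12x^3 + 8x
image of x^5: 25x^5 + 15x^4 + 20x^2 + 2
image of x^6: 36x^6 + 18x^5 + 40x^3 + 12x
image of x^7: 49x^7 + 21x^6 + 70x^4 + 42x^2 + 2
image of x^8: 64x^8 + 24x^7 + 112x^5 + 112x^3 + 16x
each image's coordinates form column j of the matrix

the matrix is [[0, 3, 0, 2, 0, 2, 0, 2, 0]; [0, 1, 6, 0, 8, 0, 12, 0, 16]; [0, 0, 4, 9, 0, 20, 0, 42, 0]; [0, 0, 0, 9, 12, 0, 40, 0, 112]; [0, 0, 0, 0, 16, 15, 0, 70, 0]; [0, 0, 0, 0, 0, 25, 18, 0, 112]; [0, 0, 0, 0, 0, 0, 36, 21, 0]; [0, 0, 0, 0, 0, 0, 0, 49, 24]; [0, 0, 0, 0, 0, 0, 0, 0, 64]] (rows listed top to bottom)
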